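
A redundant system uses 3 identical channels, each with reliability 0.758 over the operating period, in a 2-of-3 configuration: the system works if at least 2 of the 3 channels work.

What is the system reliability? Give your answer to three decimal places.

R = Σ_{i=2}^{3} C(3,i) p^i (1−p)^{3−i} with p = 0.758
C(3,2)·0.758^2·0.242^1 = 0.41713
C(3,3)·0.758^3·0.242^0 = 0.43552
Sum = 0.853

0.853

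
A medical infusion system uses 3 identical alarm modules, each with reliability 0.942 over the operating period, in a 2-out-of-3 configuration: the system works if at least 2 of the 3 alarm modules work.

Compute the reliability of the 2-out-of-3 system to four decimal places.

0.9903

R = Σ_{i=2}^{3} C(3,i) p^i (1−p)^{3−i} with p = 0.942
C(3,2)·0.942^2·0.058^1 = 0.154401
C(3,3)·0.942^3·0.058^0 = 0.835897
Sum = 0.9903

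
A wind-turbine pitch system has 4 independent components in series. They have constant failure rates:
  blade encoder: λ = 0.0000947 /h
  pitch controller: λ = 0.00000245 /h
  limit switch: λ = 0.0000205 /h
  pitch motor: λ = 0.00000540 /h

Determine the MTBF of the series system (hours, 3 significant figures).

8130

Series of exponential components: λ_sys = Σ λ_i
λ_sys = 0.0000947 + 0.00000245 + 0.0000205 + 0.00000540 = 1.2305e-04 /h
MTBF = 1 / λ_sys = 8130 h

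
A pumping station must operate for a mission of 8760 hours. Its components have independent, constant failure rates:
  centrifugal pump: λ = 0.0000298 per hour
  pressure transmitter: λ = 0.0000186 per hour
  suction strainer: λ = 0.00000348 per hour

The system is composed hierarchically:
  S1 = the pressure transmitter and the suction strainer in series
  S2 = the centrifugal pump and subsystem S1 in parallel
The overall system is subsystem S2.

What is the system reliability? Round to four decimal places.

R(centrifugal pump) = exp(−0.0000298 × 8760) = 0.770244
R(pressure transmitter) = exp(−0.0000186 × 8760) = 0.849646
R(suction strainer) = exp(−0.00000348 × 8760) = 0.969975
Series (pressure transmitter and suction strainer): 0.849646 × 0.969975 = 0.824135
Parallel (centrifugal pump and [0.824135]): 1 − (1 − 0.770244)(1 − 0.824135) = 0.9596

0.9596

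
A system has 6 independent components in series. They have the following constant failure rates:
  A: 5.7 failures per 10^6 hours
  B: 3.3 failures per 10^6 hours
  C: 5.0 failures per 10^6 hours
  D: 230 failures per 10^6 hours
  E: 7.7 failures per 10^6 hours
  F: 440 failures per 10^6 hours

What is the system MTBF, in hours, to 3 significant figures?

Series of exponential components: λ_sys = Σ λ_i
λ_sys = 0.0000057 + 0.0000033 + 0.0000050 + 0.00023 + 0.0000077 + 0.00044 = 6.9170e-04 /h
MTBF = 1 / λ_sys = 1450 h

1450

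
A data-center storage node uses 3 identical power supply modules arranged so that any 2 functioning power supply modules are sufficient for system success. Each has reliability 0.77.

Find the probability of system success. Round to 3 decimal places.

0.866

R = Σ_{i=2}^{3} C(3,i) p^i (1−p)^{3−i} with p = 0.77
C(3,2)·0.77^2·0.23^1 = 0.40910
C(3,3)·0.77^3·0.23^0 = 0.45653
Sum = 0.866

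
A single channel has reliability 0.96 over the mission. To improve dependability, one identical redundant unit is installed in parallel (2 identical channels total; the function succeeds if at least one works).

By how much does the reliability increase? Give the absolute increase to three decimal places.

R_before = 0.96
R_after = 1 − (1 − 0.96)^2 = 0.998
ΔR = 0.998 − 0.96 = 0.038

0.038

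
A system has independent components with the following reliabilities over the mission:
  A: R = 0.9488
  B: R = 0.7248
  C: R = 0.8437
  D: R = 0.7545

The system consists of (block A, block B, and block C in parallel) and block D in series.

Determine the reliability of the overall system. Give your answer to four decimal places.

Parallel (A, B, and C): 1 − (1 − 0.948800)(1 − 0.724800)(1 − 0.843700) = 0.997798
Series ([0.997798] and D): 0.997798 × 0.754500 = 0.7528

0.7528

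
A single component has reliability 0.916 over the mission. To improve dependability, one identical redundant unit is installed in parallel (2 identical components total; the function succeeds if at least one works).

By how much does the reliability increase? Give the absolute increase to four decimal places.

R_before = 0.916
R_after = 1 − (1 − 0.916)^2 = 0.9929
ΔR = 0.9929 − 0.916 = 0.0769

0.0769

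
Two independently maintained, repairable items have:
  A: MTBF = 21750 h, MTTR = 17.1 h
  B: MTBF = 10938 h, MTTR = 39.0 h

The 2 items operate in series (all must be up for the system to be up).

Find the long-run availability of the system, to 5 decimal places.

0.99566

A(A) = MTBF/(MTBF+MTTR) = 21750/(21750+17.1) = 0.999214
A(B) = MTBF/(MTBF+MTTR) = 10938/(10938+39.0) = 0.996447
Series availability: 0.999214 × 0.996447 = 0.99566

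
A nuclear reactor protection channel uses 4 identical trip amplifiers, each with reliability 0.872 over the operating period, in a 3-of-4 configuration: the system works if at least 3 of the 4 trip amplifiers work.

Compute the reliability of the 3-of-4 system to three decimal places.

R = Σ_{i=3}^{4} C(4,i) p^i (1−p)^{4−i} with p = 0.872
C(4,3)·0.872^3·0.128^1 = 0.33948
C(4,4)·0.872^4·0.128^0 = 0.57818
Sum = 0.918

0.918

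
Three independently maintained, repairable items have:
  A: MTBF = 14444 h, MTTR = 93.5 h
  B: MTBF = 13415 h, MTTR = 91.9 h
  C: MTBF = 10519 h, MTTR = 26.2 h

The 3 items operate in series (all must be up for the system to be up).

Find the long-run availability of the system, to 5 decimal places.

0.98436

A(A) = MTBF/(MTBF+MTTR) = 14444/(14444+93.5) = 0.993568
A(B) = MTBF/(MTBF+MTTR) = 13415/(13415+91.9) = 0.993196
A(C) = MTBF/(MTBF+MTTR) = 10519/(10519+26.2) = 0.997515
Series availability: 0.993568 × 0.993196 × 0.997515 = 0.98436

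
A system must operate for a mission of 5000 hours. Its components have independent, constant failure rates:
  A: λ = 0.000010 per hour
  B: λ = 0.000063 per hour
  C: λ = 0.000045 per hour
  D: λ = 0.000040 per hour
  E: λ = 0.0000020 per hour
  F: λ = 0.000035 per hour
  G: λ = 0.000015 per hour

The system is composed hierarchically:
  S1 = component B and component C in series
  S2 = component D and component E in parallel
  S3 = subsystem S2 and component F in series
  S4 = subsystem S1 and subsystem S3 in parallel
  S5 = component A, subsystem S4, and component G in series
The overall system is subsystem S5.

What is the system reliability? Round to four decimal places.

R(A) = exp(−0.000010 × 5000) = 0.951229
R(B) = exp(−0.000063 × 5000) = 0.729789
R(C) = exp(−0.000045 × 5000) = 0.798516
R(D) = exp(−0.000040 × 5000) = 0.818731
R(E) = exp(−0.0000020 × 5000) = 0.990050
R(F) = exp(−0.000035 × 5000) = 0.839457
R(G) = exp(−0.000015 × 5000) = 0.927743
Series (B and C): 0.729789 × 0.798516 = 0.582748
Parallel (D and E): 1 − (1 − 0.818731)(1 − 0.990050) = 0.998196
Series ([0.998196] and F): 0.998196 × 0.839457 = 0.837943
Parallel ([0.582748] and [0.837943]): 1 − (1 − 0.582748)(1 − 0.837943) = 0.932381
Series (A, [0.932381], and G): 0.951229 × 0.932381 × 0.927743 = 0.8228

0.8228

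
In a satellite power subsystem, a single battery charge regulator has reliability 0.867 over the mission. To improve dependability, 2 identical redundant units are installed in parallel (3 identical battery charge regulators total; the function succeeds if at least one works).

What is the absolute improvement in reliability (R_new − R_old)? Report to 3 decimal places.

R_before = 0.867
R_after = 1 − (1 − 0.867)^3 = 0.998
ΔR = 0.998 − 0.867 = 0.131

0.131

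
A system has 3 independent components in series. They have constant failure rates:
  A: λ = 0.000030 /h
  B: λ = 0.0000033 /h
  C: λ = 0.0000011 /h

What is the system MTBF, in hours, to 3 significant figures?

Series of exponential components: λ_sys = Σ λ_i
λ_sys = 0.000030 + 0.0000033 + 0.0000011 = 3.4400e-05 /h
MTBF = 1 / λ_sys = 29100 h

29100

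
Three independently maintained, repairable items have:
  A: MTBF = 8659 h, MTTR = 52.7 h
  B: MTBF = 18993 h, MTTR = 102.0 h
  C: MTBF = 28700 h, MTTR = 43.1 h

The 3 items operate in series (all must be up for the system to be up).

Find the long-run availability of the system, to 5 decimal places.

A(A) = MTBF/(MTBF+MTTR) = 8659/(8659+52.7) = 0.993951
A(B) = MTBF/(MTBF+MTTR) = 18993/(18993+102.0) = 0.994658
A(C) = MTBF/(MTBF+MTTR) = 28700/(28700+43.1) = 0.998501
Series availability: 0.993951 × 0.994658 × 0.998501 = 0.98716

0.98716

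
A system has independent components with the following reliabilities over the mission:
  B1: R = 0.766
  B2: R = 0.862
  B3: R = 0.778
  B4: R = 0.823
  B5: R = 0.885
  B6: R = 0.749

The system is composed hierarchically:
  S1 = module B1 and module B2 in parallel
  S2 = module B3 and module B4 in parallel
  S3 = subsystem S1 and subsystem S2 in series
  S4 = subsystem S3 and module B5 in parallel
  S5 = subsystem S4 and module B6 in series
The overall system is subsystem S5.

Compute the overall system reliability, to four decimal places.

Parallel (B1 and B2): 1 − (1 − 0.766000)(1 − 0.862000) = 0.967708
Parallel (B3 and B4): 1 − (1 − 0.778000)(1 − 0.823000) = 0.960706
Series ([0.967708] and [0.960706]): 0.967708 × 0.960706 = 0.929683
Parallel ([0.929683] and B5): 1 − (1 − 0.929683)(1 − 0.885000) = 0.991914
Series ([0.991914] and B6): 0.991914 × 0.749000 = 0.7429

0.7429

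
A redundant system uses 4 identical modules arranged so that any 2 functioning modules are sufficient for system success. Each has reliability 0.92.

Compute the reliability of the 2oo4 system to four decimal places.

0.9981

R = Σ_{i=2}^{4} C(4,i) p^i (1−p)^{4−i} with p = 0.92
C(4,2)·0.92^2·0.08^2 = 0.032502
C(4,3)·0.92^3·0.08^1 = 0.249180
C(4,4)·0.92^4·0.08^0 = 0.716393
Sum = 0.9981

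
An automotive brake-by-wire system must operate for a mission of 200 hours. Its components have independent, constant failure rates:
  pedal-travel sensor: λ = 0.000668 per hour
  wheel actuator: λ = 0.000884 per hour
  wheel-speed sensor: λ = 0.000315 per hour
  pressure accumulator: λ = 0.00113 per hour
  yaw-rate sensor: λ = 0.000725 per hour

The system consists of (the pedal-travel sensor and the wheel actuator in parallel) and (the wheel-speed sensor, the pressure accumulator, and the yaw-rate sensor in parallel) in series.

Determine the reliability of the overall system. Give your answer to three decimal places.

R(pedal-travel sensor) = exp(−0.000668 × 200) = 0.87494
R(wheel actuator) = exp(−0.000884 × 200) = 0.83795
R(wheel-speed sensor) = exp(−0.000315 × 200) = 0.93894
R(pressure accumulator) = exp(−0.00113 × 200) = 0.79772
R(yaw-rate sensor) = exp(−0.000725 × 200) = 0.86502
Parallel (pedal-travel sensor and wheel actuator): 1 − (1 − 0.87494)(1 − 0.83795) = 0.97973
Parallel (wheel-speed sensor, pressure accumulator, and yaw-rate sensor): 1 − (1 − 0.93894)(1 − 0.79772)(1 − 0.86502) = 0.99833
Series ([0.97973] and [0.99833]): 0.97973 × 0.99833 = 0.978

0.978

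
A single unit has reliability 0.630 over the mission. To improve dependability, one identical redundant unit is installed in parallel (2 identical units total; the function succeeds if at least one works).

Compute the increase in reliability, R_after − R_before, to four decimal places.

R_before = 0.630
R_after = 1 − (1 − 0.630)^2 = 0.8631
ΔR = 0.8631 − 0.630 = 0.2331

0.2331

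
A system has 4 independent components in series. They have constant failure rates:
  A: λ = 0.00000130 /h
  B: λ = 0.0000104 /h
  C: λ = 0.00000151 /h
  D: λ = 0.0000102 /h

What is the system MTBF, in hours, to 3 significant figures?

42700

Series of exponential components: λ_sys = Σ λ_i
λ_sys = 0.00000130 + 0.0000104 + 0.00000151 + 0.0000102 = 2.3410e-05 /h
MTBF = 1 / λ_sys = 42700 h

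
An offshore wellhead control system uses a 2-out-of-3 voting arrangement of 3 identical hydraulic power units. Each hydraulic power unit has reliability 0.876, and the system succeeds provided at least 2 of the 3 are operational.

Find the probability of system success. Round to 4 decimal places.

0.9577

R = Σ_{i=2}^{3} C(3,i) p^i (1−p)^{3−i} with p = 0.876
C(3,2)·0.876^2·0.124^1 = 0.285464
C(3,3)·0.876^3·0.124^0 = 0.672221
Sum = 0.9577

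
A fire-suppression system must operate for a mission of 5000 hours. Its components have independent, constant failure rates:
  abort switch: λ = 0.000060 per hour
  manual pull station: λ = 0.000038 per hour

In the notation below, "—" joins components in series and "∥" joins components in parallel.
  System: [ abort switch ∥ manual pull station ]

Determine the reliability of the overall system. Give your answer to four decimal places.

R(abort switch) = exp(−0.000060 × 5000) = 0.740818
R(manual pull station) = exp(−0.000038 × 5000) = 0.826959
Parallel (abort switch and manual pull station): 1 − (1 − 0.740818)(1 − 0.826959) = 0.9552

0.9552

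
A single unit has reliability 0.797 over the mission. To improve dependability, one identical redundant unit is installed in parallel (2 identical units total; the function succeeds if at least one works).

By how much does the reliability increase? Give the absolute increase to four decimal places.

0.1618

R_before = 0.797
R_after = 1 − (1 − 0.797)^2 = 0.9588
ΔR = 0.9588 − 0.797 = 0.1618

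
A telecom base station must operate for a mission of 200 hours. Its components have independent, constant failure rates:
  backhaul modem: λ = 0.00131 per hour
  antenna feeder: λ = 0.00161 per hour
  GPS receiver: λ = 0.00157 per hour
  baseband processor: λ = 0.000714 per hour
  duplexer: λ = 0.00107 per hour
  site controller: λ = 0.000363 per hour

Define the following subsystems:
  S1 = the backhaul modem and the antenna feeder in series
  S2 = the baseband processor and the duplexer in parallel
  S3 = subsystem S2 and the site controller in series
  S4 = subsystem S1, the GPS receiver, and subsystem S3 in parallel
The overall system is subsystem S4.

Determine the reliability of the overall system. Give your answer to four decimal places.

R(backhaul modem) = exp(−0.00131 × 200) = 0.769511
R(antenna feeder) = exp(−0.00161 × 200) = 0.724698
R(GPS receiver) = exp(−0.00157 × 200) = 0.730519
R(baseband processor) = exp(−0.000714 × 200) = 0.866927
R(duplexer) = exp(−0.00107 × 200) = 0.807348
R(site controller) = exp(−0.000363 × 200) = 0.929973
Series (backhaul modem and antenna feeder): 0.769511 × 0.724698 = 0.557663
Parallel (baseband processor and duplexer): 1 − (1 − 0.866927)(1 − 0.807348) = 0.974363
Series ([0.974363] and site controller): 0.974363 × 0.929973 = 0.906131
Parallel ([0.557663], GPS receiver, and [0.906131]): 1 − (1 − 0.557663)(1 − 0.730519)(1 − 0.906131) = 0.9888

0.9888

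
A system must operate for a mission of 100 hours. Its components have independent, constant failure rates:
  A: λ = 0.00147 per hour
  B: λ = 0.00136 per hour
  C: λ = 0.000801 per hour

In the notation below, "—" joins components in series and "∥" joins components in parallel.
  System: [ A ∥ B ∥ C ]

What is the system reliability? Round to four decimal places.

0.9987

R(A) = exp(−0.00147 × 100) = 0.863294
R(B) = exp(−0.00136 × 100) = 0.872843
R(C) = exp(−0.000801 × 100) = 0.923024
Parallel (A, B, and C): 1 − (1 − 0.863294)(1 − 0.872843)(1 − 0.923024) = 0.9987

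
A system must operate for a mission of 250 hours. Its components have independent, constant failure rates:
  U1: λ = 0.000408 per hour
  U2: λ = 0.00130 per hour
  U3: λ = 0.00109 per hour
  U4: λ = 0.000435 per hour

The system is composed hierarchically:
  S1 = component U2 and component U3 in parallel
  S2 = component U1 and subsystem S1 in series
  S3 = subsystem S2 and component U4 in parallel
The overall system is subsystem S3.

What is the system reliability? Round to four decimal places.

R(U1) = exp(−0.000408 × 250) = 0.903030
R(U2) = exp(−0.00130 × 250) = 0.722527
R(U3) = exp(−0.00109 × 250) = 0.761473
R(U4) = exp(−0.000435 × 250) = 0.896955
Parallel (U2 and U3): 1 − (1 − 0.722527)(1 − 0.761473) = 0.933815
Series (U1 and [0.933815]): 0.903030 × 0.933815 = 0.843263
Parallel ([0.843263] and U4): 1 − (1 − 0.843263)(1 − 0.896955) = 0.9838

0.9838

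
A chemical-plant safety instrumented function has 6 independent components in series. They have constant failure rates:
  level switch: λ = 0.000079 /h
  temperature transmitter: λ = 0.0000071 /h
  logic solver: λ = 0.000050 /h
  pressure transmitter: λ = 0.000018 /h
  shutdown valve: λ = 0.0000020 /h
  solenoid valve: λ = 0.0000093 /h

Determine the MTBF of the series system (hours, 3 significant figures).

6050

Series of exponential components: λ_sys = Σ λ_i
λ_sys = 0.000079 + 0.0000071 + 0.000050 + 0.000018 + 0.0000020 + 0.0000093 = 1.6540e-04 /h
MTBF = 1 / λ_sys = 6050 h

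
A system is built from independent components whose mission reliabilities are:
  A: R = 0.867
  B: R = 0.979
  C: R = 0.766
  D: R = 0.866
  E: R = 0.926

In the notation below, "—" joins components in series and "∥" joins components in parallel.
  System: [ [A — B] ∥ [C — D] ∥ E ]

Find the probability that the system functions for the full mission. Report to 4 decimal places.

Series (A and B): 0.867000 × 0.979000 = 0.848793
Series (C and D): 0.766000 × 0.866000 = 0.663356
Parallel ([0.848793], [0.663356], and E): 1 − (1 − 0.848793)(1 − 0.663356)(1 − 0.926000) = 0.9962

0.9962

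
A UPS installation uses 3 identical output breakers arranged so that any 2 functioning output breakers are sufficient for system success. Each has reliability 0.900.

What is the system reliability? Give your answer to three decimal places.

0.972

R = Σ_{i=2}^{3} C(3,i) p^i (1−p)^{3−i} with p = 0.900
C(3,2)·0.900^2·0.100^1 = 0.24300
C(3,3)·0.900^3·0.100^0 = 0.72900
Sum = 0.972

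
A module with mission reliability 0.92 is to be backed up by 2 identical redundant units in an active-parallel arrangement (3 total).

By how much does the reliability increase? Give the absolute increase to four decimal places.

R_before = 0.92
R_after = 1 − (1 − 0.92)^3 = 0.9995
ΔR = 0.9995 − 0.92 = 0.0795

0.0795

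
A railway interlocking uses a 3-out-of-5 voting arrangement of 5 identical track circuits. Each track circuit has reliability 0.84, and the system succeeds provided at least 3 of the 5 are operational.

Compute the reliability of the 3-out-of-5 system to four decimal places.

0.9682

R = Σ_{i=3}^{5} C(5,i) p^i (1−p)^{5−i} with p = 0.84
C(5,3)·0.84^3·0.16^2 = 0.151732
C(5,4)·0.84^4·0.16^1 = 0.398297
C(5,5)·0.84^5·0.16^0 = 0.418212
Sum = 0.9682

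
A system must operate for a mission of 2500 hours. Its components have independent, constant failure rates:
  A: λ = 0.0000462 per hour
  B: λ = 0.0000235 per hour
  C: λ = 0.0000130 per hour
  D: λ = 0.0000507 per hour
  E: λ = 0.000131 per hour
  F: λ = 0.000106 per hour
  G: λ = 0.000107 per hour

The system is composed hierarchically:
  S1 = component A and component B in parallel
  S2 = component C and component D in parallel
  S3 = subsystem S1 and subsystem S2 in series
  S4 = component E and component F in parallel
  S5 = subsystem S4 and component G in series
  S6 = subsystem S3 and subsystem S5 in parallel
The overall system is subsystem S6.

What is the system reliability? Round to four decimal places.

R(A) = exp(−0.0000462 × 2500) = 0.890921
R(B) = exp(−0.0000235 × 2500) = 0.942942
R(C) = exp(−0.0000130 × 2500) = 0.968022
R(D) = exp(−0.0000507 × 2500) = 0.880954
R(E) = exp(−0.000131 × 2500) = 0.720723
R(F) = exp(−0.000106 × 2500) = 0.767206
R(G) = exp(−0.000107 × 2500) = 0.765290
Parallel (A and B): 1 − (1 − 0.890921)(1 − 0.942942) = 0.993776
Parallel (C and D): 1 − (1 − 0.968022)(1 − 0.880954) = 0.996193
Series ([0.993776] and [0.996193]): 0.993776 × 0.996193 = 0.989993
Parallel (E and F): 1 − (1 − 0.720723)(1 − 0.767206) = 0.934986
Series ([0.934986] and G): 0.934986 × 0.765290 = 0.715535
Parallel ([0.989993] and [0.715535]): 1 − (1 − 0.989993)(1 − 0.715535) = 0.9972

0.9972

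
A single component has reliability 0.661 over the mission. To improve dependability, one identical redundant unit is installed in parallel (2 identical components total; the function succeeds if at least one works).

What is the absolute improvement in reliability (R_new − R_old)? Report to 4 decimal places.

R_before = 0.661
R_after = 1 − (1 − 0.661)^2 = 0.8851
ΔR = 0.8851 − 0.661 = 0.2241

0.2241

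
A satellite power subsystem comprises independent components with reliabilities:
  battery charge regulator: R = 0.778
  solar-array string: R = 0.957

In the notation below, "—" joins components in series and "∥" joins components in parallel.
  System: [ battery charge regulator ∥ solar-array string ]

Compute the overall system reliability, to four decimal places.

Parallel (battery charge regulator and solar-array string): 1 − (1 − 0.778000)(1 − 0.957000) = 0.9905

0.9905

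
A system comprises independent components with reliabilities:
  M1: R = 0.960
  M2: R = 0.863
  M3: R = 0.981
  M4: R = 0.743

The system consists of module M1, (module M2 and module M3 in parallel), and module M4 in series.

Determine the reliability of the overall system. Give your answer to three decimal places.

0.711

Parallel (M2 and M3): 1 − (1 − 0.86300)(1 − 0.98100) = 0.99740
Series (M1, [0.99740], and M4): 0.96000 × 0.99740 × 0.74300 = 0.711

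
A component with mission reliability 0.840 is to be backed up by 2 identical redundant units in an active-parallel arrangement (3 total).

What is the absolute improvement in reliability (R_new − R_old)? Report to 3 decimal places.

0.156

R_before = 0.840
R_after = 1 − (1 − 0.840)^3 = 0.996
ΔR = 0.996 − 0.840 = 0.156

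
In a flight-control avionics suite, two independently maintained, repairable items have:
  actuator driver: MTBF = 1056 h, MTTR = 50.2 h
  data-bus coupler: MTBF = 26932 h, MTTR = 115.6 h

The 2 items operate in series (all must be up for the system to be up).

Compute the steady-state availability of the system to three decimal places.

A(actuator driver) = MTBF/(MTBF+MTTR) = 1056/(1056+50.2) = 0.954619
A(data-bus coupler) = MTBF/(MTBF+MTTR) = 26932/(26932+115.6) = 0.995726
Series availability: 0.954619 × 0.995726 = 0.951

0.951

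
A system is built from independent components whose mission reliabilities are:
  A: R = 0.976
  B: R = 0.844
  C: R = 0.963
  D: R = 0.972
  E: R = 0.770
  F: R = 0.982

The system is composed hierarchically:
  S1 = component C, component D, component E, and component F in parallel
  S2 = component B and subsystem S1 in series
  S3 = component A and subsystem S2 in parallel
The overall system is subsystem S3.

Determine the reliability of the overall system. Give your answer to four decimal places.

0.9963

Parallel (C, D, E, and F): 1 − (1 − 0.963000)(1 − 0.972000)(1 − 0.770000)(1 − 0.982000) = 0.999996
Series (B and [0.999996]): 0.844000 × 0.999996 = 0.843997
Parallel (A and [0.843997]): 1 − (1 − 0.976000)(1 − 0.843997) = 0.9963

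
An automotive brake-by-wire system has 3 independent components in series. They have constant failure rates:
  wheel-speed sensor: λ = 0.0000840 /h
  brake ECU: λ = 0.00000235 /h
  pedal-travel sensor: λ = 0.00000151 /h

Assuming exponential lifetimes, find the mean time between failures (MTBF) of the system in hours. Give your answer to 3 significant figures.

11400

Series of exponential components: λ_sys = Σ λ_i
λ_sys = 0.0000840 + 0.00000235 + 0.00000151 = 8.7860e-05 /h
MTBF = 1 / λ_sys = 11400 h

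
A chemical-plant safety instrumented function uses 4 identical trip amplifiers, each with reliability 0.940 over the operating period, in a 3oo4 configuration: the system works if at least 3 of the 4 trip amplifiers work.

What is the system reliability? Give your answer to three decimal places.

0.980

R = Σ_{i=3}^{4} C(4,i) p^i (1−p)^{4−i} with p = 0.940
C(4,3)·0.940^3·0.060^1 = 0.19934
C(4,4)·0.940^4·0.060^0 = 0.78075
Sum = 0.980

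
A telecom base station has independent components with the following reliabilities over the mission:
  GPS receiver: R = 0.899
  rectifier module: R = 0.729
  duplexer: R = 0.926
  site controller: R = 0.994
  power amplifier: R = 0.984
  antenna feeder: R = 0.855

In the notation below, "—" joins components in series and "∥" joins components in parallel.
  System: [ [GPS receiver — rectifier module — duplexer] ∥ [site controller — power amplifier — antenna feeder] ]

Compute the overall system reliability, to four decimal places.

Series (GPS receiver, rectifier module, and duplexer): 0.899000 × 0.729000 × 0.926000 = 0.606874
Series (site controller, power amplifier, and antenna feeder): 0.994000 × 0.984000 × 0.855000 = 0.836272
Parallel ([0.606874] and [0.836272]): 1 − (1 − 0.606874)(1 − 0.836272) = 0.9356

0.9356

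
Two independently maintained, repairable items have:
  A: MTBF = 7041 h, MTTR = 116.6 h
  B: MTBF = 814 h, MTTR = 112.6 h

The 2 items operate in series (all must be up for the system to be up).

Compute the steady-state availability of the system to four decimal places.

0.8642

A(A) = MTBF/(MTBF+MTTR) = 7041/(7041+116.6) = 0.983710
A(B) = MTBF/(MTBF+MTTR) = 814/(814+112.6) = 0.878480
Series availability: 0.983710 × 0.878480 = 0.8642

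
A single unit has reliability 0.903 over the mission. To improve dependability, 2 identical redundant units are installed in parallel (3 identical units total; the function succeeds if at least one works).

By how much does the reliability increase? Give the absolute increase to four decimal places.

R_before = 0.903
R_after = 1 − (1 − 0.903)^3 = 0.9991
ΔR = 0.9991 − 0.903 = 0.0961

0.0961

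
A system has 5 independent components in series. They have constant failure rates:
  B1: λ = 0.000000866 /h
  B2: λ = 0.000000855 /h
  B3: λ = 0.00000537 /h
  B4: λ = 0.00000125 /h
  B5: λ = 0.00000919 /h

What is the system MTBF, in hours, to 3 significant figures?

57000

Series of exponential components: λ_sys = Σ λ_i
λ_sys = 0.000000866 + 0.000000855 + 0.00000537 + 0.00000125 + 0.00000919 = 1.7531e-05 /h
MTBF = 1 / λ_sys = 57000 h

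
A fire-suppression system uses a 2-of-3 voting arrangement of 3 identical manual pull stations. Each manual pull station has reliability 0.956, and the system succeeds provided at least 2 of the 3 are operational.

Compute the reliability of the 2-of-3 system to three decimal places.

R = Σ_{i=2}^{3} C(3,i) p^i (1−p)^{3−i} with p = 0.956
C(3,2)·0.956^2·0.044^1 = 0.12064
C(3,3)·0.956^3·0.044^0 = 0.87372
Sum = 0.994

0.994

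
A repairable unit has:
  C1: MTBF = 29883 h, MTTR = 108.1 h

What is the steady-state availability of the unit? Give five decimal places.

A(C1) = MTBF/(MTBF+MTTR) = 29883/(29883+108.1) = 0.99640

0.99640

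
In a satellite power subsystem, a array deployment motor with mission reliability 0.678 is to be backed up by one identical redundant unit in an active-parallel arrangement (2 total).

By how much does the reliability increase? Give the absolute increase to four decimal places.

R_before = 0.678
R_after = 1 − (1 − 0.678)^2 = 0.8963
ΔR = 0.8963 − 0.678 = 0.2183

0.2183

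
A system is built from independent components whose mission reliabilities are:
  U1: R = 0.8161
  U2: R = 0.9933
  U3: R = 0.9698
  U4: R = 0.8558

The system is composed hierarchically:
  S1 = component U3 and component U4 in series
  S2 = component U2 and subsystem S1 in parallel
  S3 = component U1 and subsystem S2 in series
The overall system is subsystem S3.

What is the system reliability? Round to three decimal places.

0.815

Series (U3 and U4): 0.96980 × 0.85580 = 0.82995
Parallel (U2 and [0.82995]): 1 − (1 − 0.99330)(1 − 0.82995) = 0.99886
Series (U1 and [0.99886]): 0.81610 × 0.99886 = 0.815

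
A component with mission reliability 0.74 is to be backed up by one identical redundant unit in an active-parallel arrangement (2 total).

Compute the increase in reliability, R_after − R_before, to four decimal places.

R_before = 0.74
R_after = 1 − (1 − 0.74)^2 = 0.9324
ΔR = 0.9324 − 0.74 = 0.1924

0.1924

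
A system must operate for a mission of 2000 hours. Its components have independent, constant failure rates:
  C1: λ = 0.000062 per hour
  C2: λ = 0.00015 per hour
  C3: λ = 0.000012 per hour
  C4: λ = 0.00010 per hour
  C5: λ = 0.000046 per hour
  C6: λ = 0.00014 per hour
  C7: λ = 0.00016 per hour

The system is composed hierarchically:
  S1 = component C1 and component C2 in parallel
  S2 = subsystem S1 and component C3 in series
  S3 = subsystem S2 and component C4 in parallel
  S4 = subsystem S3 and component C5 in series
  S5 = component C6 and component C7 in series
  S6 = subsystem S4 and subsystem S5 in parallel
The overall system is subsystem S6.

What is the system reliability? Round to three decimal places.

R(C1) = exp(−0.000062 × 2000) = 0.88338
R(C2) = exp(−0.00015 × 2000) = 0.74082
R(C3) = exp(−0.000012 × 2000) = 0.97629
R(C4) = exp(−0.00010 × 2000) = 0.81873
R(C5) = exp(−0.000046 × 2000) = 0.91211
R(C6) = exp(−0.00014 × 2000) = 0.75578
R(C7) = exp(−0.00016 × 2000) = 0.72615
Parallel (C1 and C2): 1 − (1 − 0.88338)(1 − 0.74082) = 0.96977
Series ([0.96977] and C3): 0.96977 × 0.97629 = 0.94678
Parallel ([0.94678] and C4): 1 − (1 − 0.94678)(1 − 0.81873) = 0.99035
Series ([0.99035] and C5): 0.99035 × 0.91211 = 0.90331
Series (C6 and C7): 0.75578 × 0.72615 = 0.54881
Parallel ([0.90331] and [0.54881]): 1 − (1 − 0.90331)(1 − 0.54881) = 0.956

0.956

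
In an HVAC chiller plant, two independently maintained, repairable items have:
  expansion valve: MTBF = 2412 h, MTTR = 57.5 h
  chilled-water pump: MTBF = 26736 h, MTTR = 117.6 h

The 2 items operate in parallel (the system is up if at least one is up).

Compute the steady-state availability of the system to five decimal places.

A(expansion valve) = MTBF/(MTBF+MTTR) = 2412/(2412+57.5) = 0.976716
A(chilled-water pump) = MTBF/(MTBF+MTTR) = 26736/(26736+117.6) = 0.995621
Parallel availability: 1 − (1 − 0.976716)(1 − 0.995621) = 0.99990

0.99990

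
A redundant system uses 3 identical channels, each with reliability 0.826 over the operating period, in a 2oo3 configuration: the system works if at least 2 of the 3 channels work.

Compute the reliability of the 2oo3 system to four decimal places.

0.9197

R = Σ_{i=2}^{3} C(3,i) p^i (1−p)^{3−i} with p = 0.826
C(3,2)·0.826^2·0.174^1 = 0.356148
C(3,3)·0.826^3·0.174^0 = 0.563560
Sum = 0.9197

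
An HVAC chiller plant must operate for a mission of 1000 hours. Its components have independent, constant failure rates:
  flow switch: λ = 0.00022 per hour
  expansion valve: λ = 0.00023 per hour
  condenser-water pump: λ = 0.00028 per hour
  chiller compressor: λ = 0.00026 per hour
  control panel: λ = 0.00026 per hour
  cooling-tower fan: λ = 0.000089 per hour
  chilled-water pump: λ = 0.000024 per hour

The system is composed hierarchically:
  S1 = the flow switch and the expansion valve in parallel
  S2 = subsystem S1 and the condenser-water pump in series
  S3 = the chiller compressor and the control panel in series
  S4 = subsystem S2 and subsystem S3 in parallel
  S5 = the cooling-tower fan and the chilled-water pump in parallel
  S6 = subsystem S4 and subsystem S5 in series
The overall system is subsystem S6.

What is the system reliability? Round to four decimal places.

0.8867

R(flow switch) = exp(−0.00022 × 1000) = 0.802519
R(expansion valve) = exp(−0.00023 × 1000) = 0.794534
R(condenser-water pump) = exp(−0.00028 × 1000) = 0.755784
R(chiller compressor) = exp(−0.00026 × 1000) = 0.771052
R(control panel) = exp(−0.00026 × 1000) = 0.771052
R(cooling-tower fan) = exp(−0.000089 × 1000) = 0.914846
R(chilled-water pump) = exp(−0.000024 × 1000) = 0.976286
Parallel (flow switch and expansion valve): 1 − (1 − 0.802519)(1 − 0.794534) = 0.959424
Series ([0.959424] and condenser-water pump): 0.959424 × 0.755784 = 0.725117
Series (chiller compressor and control panel): 0.771052 × 0.771052 = 0.594521
Parallel ([0.725117] and [0.594521]): 1 − (1 − 0.725117)(1 − 0.594521) = 0.888541
Parallel (cooling-tower fan and chilled-water pump): 1 − (1 − 0.914846)(1 − 0.976286) = 0.997981
Series ([0.888541] and [0.997981]): 0.888541 × 0.997981 = 0.8867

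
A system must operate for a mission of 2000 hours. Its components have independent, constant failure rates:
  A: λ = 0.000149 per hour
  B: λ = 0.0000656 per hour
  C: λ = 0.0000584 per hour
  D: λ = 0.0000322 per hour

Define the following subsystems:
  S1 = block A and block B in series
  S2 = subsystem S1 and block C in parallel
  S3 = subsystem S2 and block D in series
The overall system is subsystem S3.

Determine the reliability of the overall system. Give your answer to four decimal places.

R(A) = exp(−0.000149 × 2000) = 0.742301
R(B) = exp(−0.0000656 × 2000) = 0.877042
R(C) = exp(−0.0000584 × 2000) = 0.889763
R(D) = exp(−0.0000322 × 2000) = 0.937630
Series (A and B): 0.742301 × 0.877042 = 0.651029
Parallel ([0.651029] and C): 1 − (1 − 0.651029)(1 − 0.889763) = 0.961530
Series ([0.961530] and D): 0.961530 × 0.937630 = 0.9016

0.9016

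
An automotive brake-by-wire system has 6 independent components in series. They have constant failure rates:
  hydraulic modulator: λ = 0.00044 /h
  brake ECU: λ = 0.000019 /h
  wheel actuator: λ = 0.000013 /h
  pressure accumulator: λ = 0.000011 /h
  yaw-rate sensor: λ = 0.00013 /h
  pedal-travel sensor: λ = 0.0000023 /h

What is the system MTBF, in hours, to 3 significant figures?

1630

Series of exponential components: λ_sys = Σ λ_i
λ_sys = 0.00044 + 0.000019 + 0.000013 + 0.000011 + 0.00013 + 0.0000023 = 6.1530e-04 /h
MTBF = 1 / λ_sys = 1630 h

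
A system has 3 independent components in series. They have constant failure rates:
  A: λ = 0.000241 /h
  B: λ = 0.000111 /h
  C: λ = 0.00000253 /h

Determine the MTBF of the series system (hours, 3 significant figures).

Series of exponential components: λ_sys = Σ λ_i
λ_sys = 0.000241 + 0.000111 + 0.00000253 = 3.5453e-04 /h
MTBF = 1 / λ_sys = 2820 h

2820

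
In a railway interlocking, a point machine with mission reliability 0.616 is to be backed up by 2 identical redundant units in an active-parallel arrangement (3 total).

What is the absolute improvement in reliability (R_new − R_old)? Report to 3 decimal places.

R_before = 0.616
R_after = 1 − (1 − 0.616)^3 = 0.943
ΔR = 0.943 − 0.616 = 0.327

0.327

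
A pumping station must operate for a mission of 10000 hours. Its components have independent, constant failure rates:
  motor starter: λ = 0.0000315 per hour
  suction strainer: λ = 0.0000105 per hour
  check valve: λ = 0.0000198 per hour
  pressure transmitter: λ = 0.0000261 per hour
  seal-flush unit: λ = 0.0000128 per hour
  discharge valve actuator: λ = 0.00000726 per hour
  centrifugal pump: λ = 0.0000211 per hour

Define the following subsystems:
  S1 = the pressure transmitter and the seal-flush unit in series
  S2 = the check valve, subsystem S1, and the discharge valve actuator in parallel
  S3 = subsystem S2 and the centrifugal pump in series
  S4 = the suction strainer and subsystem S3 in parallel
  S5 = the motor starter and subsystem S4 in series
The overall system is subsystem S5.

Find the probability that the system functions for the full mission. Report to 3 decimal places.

R(motor starter) = exp(−0.0000315 × 10000) = 0.72979
R(suction strainer) = exp(−0.0000105 × 10000) = 0.90032
R(check valve) = exp(−0.0000198 × 10000) = 0.82037
R(pressure transmitter) = exp(−0.0000261 × 10000) = 0.77028
R(seal-flush unit) = exp(−0.0000128 × 10000) = 0.87985
R(discharge valve actuator) = exp(−0.00000726 × 10000) = 0.92997
R(centrifugal pump) = exp(−0.0000211 × 10000) = 0.80977
Series (pressure transmitter and seal-flush unit): 0.77028 × 0.87985 = 0.67773
Parallel (check valve, [0.67773], and discharge valve actuator): 1 − (1 − 0.82037)(1 − 0.67773)(1 − 0.92997) = 0.99595
Series ([0.99595] and centrifugal pump): 0.99595 × 0.80977 = 0.80649
Parallel (suction strainer and [0.80649]): 1 − (1 − 0.90032)(1 − 0.80649) = 0.98071
Series (motor starter and [0.98071]): 0.72979 × 0.98071 = 0.716

0.716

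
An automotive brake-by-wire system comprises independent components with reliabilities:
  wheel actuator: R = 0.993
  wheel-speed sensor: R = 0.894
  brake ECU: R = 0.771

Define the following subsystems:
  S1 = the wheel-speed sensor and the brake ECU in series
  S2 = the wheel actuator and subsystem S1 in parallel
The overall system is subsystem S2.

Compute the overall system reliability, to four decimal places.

Series (wheel-speed sensor and brake ECU): 0.894000 × 0.771000 = 0.689274
Parallel (wheel actuator and [0.689274]): 1 − (1 − 0.993000)(1 − 0.689274) = 0.9978

0.9978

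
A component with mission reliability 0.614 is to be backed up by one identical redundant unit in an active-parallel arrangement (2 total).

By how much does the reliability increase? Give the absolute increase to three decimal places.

R_before = 0.614
R_after = 1 − (1 − 0.614)^2 = 0.851
ΔR = 0.851 − 0.614 = 0.237

0.237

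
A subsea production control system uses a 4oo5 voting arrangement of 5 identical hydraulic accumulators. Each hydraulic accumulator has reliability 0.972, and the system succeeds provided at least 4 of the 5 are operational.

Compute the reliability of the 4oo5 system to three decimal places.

0.993

R = Σ_{i=4}^{5} C(5,i) p^i (1−p)^{5−i} with p = 0.972
C(5,4)·0.972^4·0.028^1 = 0.12497
C(5,5)·0.972^5·0.028^0 = 0.86762
Sum = 0.993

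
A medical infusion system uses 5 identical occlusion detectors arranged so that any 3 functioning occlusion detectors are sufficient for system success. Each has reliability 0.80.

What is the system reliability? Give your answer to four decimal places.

R = Σ_{i=3}^{5} C(5,i) p^i (1−p)^{5−i} with p = 0.80
C(5,3)·0.80^3·0.20^2 = 0.204800
C(5,4)·0.80^4·0.20^1 = 0.409600
C(5,5)·0.80^5·0.20^0 = 0.327680
Sum = 0.9421

0.9421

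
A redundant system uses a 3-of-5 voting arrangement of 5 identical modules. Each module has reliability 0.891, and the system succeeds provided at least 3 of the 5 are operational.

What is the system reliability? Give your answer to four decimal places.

0.9891

R = Σ_{i=3}^{5} C(5,i) p^i (1−p)^{5−i} with p = 0.891
C(5,3)·0.891^3·0.109^2 = 0.084040
C(5,4)·0.891^4·0.109^1 = 0.343485
C(5,5)·0.891^5·0.109^0 = 0.561550
Sum = 0.9891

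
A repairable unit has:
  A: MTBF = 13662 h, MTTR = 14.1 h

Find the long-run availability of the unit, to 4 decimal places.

A(A) = MTBF/(MTBF+MTTR) = 13662/(13662+14.1) = 0.9990

0.9990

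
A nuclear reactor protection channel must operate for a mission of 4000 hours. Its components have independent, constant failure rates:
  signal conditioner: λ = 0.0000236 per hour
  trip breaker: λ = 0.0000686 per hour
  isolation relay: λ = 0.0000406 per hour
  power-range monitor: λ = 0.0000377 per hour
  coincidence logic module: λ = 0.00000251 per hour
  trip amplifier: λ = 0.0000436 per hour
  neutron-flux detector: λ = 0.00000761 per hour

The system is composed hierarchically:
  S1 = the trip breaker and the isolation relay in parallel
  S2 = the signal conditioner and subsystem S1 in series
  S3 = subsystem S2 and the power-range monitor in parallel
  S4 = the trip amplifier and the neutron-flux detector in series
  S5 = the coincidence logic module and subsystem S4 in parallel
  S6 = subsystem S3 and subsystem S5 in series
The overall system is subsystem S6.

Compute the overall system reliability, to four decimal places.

0.9810

R(signal conditioner) = exp(−0.0000236 × 4000) = 0.909919
R(trip breaker) = exp(−0.0000686 × 4000) = 0.760028
R(isolation relay) = exp(−0.0000406 × 4000) = 0.850101
R(power-range monitor) = exp(−0.0000377 × 4000) = 0.860020
R(coincidence logic module) = exp(−0.00000251 × 4000) = 0.990010
R(trip amplifier) = exp(−0.0000436 × 4000) = 0.839961
R(neutron-flux detector) = exp(−0.00000761 × 4000) = 0.970019
Parallel (trip breaker and isolation relay): 1 − (1 − 0.760028)(1 − 0.850101) = 0.964028
Series (signal conditioner and [0.964028]): 0.909919 × 0.964028 = 0.877187
Parallel ([0.877187] and power-range monitor): 1 − (1 − 0.877187)(1 − 0.860020) = 0.982809
Series (trip amplifier and neutron-flux detector): 0.839961 × 0.970019 = 0.814778
Parallel (coincidence logic module and [0.814778]): 1 − (1 − 0.990010)(1 − 0.814778) = 0.998150
Series ([0.982809] and [0.998150]): 0.982809 × 0.998150 = 0.9810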